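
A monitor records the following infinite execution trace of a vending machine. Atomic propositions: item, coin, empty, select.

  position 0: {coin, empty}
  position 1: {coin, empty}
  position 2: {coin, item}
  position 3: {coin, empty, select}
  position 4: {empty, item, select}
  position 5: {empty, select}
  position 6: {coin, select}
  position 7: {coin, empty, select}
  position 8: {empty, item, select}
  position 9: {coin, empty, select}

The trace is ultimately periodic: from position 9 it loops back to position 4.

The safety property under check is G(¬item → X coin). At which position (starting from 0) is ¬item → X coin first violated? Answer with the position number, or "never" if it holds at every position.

3

Check ¬item → X coin at each position in order: 0 ✓, 1 ✓, 2 ✓.
At position 3 the labels are {coin, empty, select} and the next position 4 has {empty, item, select}, so ¬item → X coin is false there. This is the first violation.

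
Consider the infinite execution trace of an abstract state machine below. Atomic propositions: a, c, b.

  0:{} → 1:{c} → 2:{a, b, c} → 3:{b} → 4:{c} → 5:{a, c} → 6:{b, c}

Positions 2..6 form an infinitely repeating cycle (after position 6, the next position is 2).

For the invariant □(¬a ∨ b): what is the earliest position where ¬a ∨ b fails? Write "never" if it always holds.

5

Check ¬a ∨ b at each position in order: 0 ✓, 1 ✓, 2 ✓, 3 ✓, 4 ✓.
At position 5 the labels are {a, c}, so ¬a ∨ b is false there. This is the first violation.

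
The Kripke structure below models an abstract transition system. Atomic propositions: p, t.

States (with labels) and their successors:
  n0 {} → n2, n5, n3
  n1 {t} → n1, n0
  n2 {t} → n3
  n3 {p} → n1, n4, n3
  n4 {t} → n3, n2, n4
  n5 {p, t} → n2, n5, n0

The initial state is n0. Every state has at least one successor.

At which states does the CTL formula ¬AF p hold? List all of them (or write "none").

{n1, n4}

States satisfying p: {n3, n5}.
States satisfying AF p: {n0, n2, n3, n5}.
States satisfying ¬AF p: {n1, n4}.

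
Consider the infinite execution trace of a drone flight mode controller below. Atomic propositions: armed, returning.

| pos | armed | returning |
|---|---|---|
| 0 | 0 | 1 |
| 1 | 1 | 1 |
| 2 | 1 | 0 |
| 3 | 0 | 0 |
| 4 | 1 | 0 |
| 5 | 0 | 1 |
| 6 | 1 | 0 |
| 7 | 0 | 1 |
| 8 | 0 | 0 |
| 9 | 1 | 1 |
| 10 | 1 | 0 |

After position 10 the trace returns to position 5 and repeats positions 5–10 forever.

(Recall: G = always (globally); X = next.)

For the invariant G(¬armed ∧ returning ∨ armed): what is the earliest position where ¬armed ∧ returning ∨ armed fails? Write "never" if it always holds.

Check ¬armed ∧ returning ∨ armed at each position in order: 0 ✓, 1 ✓, 2 ✓.
At position 3 the labels are {}, so ¬armed ∧ returning ∨ armed is false there. This is the first violation.

3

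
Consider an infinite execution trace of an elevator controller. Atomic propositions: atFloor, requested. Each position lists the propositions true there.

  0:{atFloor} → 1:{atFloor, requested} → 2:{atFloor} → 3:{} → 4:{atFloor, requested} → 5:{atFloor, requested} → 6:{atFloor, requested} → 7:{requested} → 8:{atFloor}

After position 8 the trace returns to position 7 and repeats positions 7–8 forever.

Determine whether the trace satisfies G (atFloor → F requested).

atFloor → F requested holds at every position 0..8, and those are all positions ever visited, so G (atFloor → F requested) holds.
Positions where atFloor holds: 0, 1, 2, 4, 5, 6, 8.
Check F requested at each: 0→ok, 1→ok, 2→ok, 4→ok, 5→ok, 6→ok, 8→ok.

Satisfied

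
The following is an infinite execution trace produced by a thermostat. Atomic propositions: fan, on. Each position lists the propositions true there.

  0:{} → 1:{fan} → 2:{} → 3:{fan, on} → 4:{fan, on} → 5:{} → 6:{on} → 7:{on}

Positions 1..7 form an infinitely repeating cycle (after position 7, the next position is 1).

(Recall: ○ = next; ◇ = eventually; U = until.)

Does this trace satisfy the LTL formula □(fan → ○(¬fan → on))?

Does not hold

fan → ○(¬fan → on) must hold at every position from 0 onward. It fails at position 1, so □(fan → ○(¬fan → on)) is false.
Positions where fan holds: 1, 3, 4.
Check ○(¬fan → on) at each: 1→fails, 3→ok, 4→fails.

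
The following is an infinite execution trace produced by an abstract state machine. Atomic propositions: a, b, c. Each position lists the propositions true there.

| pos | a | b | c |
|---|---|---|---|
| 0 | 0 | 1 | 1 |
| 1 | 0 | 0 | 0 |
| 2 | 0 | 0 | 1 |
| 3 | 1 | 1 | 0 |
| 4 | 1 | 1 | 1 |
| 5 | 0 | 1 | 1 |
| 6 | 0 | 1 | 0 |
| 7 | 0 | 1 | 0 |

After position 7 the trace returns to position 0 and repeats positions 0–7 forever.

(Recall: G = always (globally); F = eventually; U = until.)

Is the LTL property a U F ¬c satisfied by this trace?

Holds

Walking from position 0: F ¬c first holds at position 0, and a holds at every earlier position along the way, so a U F ¬c holds.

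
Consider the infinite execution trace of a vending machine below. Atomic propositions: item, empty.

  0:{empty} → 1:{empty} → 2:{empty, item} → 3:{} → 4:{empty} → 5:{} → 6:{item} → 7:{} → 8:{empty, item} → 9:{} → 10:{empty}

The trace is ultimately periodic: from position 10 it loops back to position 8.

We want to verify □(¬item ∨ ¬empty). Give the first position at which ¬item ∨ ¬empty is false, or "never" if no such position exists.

2

Check ¬item ∨ ¬empty at each position in order: 0 ✓, 1 ✓.
At position 2 the labels are {empty, item}, so ¬item ∨ ¬empty is false there. This is the first violation.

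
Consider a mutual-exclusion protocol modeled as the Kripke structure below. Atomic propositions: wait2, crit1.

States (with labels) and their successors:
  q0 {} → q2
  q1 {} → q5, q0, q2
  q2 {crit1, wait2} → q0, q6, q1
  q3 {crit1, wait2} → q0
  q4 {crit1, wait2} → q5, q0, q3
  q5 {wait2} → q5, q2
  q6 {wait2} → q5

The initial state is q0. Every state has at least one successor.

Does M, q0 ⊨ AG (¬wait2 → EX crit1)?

Satisfied

States satisfying ¬wait2 → EX crit1: {q0, q1, q2, q3, q4, q5, q6}.
States satisfying AG (¬wait2 → EX crit1): {q0, q1, q2, q3, q4, q5, q6}.
Every state reachable from q0 satisfies ¬wait2 → EX crit1.
q0 ∈ Sat(AG (¬wait2 → EX crit1)).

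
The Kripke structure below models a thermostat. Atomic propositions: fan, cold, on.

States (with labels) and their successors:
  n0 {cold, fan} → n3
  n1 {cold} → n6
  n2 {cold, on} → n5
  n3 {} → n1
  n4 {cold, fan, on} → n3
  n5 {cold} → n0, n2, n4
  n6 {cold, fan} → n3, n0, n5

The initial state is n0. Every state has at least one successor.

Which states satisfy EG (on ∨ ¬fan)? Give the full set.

{n2, n5}

States satisfying on ∨ ¬fan: {n1, n2, n3, n4, n5}.
States satisfying EG (on ∨ ¬fan): {n2, n5}.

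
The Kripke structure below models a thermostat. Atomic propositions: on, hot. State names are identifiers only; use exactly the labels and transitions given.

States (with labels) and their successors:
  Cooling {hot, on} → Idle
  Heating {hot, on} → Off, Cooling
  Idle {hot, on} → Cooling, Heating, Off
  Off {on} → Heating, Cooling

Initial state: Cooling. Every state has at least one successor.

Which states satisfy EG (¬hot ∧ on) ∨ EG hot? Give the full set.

{Cooling, Heating, Idle}

States satisfying ¬hot ∧ on: {Off}.
States satisfying EG (¬hot ∧ on): ∅.
States satisfying hot: {Cooling, Heating, Idle}.
States satisfying EG hot: {Cooling, Heating, Idle}.
States satisfying EG (¬hot ∧ on) ∨ EG hot: {Cooling, Heating, Idle}.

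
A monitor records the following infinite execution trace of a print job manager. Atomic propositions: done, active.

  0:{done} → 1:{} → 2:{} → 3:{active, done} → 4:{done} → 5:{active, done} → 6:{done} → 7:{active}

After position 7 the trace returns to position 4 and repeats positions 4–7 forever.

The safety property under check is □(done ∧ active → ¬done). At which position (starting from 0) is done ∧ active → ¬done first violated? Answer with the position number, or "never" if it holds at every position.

Check done ∧ active → ¬done at each position in order: 0 ✓, 1 ✓, 2 ✓.
At position 3 the labels are {active, done}, so done ∧ active → ¬done is false there. This is the first violation.

3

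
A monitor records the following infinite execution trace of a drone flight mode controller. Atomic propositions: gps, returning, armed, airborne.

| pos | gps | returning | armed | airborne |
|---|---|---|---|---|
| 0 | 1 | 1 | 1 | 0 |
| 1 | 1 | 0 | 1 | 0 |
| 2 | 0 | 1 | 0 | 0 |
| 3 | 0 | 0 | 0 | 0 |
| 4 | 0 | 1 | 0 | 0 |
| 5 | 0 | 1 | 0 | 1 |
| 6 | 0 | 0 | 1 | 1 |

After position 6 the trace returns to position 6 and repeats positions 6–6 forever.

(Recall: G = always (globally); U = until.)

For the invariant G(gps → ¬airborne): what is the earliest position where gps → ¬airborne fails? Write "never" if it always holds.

never

gps → ¬airborne holds at every position 0..6, and those are all the positions the trace ever visits, so the invariant G(gps → ¬airborne) is never violated.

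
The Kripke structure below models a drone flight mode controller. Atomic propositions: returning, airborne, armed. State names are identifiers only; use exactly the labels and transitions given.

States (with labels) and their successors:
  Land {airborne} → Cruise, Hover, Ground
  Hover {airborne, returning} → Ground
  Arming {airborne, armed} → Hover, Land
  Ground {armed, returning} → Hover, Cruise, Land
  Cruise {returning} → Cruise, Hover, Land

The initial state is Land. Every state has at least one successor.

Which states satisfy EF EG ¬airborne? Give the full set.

States satisfying EG ¬airborne: {Ground, Cruise}.
States satisfying EF EG ¬airborne: {Land, Hover, Arming, Ground, Cruise}.

{Land, Hover, Arming, Ground, Cruise}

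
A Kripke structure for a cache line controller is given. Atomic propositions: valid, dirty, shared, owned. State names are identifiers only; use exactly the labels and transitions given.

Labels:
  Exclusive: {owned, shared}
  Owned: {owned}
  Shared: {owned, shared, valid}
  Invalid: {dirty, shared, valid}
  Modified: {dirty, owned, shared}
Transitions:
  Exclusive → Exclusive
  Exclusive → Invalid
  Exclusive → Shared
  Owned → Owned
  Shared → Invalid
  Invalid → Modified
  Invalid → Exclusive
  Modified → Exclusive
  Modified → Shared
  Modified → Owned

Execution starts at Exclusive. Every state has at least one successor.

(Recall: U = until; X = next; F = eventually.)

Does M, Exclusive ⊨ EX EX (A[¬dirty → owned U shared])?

Satisfied

States satisfying EX (A[¬dirty → owned U shared]): {Exclusive, Shared, Invalid, Modified}.
States satisfying EX EX (A[¬dirty → owned U shared]): {Exclusive, Shared, Invalid, Modified}.
Exclusive ∈ Sat(EX EX (A[¬dirty → owned U shared])).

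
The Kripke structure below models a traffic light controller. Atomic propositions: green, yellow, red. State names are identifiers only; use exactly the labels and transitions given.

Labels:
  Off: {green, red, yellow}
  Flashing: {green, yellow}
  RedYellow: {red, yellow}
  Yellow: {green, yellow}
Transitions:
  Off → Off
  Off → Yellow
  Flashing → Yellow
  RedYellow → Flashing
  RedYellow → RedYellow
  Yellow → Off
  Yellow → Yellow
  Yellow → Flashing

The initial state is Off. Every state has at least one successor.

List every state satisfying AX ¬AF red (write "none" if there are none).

{Flashing}

States satisfying ¬AF red: {Flashing, Yellow}.
States satisfying AX ¬AF red: {Flashing}.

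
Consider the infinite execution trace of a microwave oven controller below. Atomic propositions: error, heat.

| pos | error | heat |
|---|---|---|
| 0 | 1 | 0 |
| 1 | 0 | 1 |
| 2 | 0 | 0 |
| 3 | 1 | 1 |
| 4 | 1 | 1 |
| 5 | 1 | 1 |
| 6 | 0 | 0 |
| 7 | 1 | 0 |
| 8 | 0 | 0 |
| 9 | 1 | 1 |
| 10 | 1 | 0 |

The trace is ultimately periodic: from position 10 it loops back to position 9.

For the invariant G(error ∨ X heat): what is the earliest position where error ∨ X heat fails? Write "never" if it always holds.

Check error ∨ X heat at each position in order: 0 ✓.
At position 1 the labels are {heat} and the next position 2 has {}, so error ∨ X heat is false there. This is the first violation.

1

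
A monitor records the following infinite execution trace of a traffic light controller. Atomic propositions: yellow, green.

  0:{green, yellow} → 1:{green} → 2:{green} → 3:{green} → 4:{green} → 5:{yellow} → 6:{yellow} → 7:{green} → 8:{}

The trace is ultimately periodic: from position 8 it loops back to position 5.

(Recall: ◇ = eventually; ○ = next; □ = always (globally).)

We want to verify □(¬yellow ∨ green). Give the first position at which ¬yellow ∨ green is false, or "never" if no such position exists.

Check ¬yellow ∨ green at each position in order: 0 ✓, 1 ✓, 2 ✓, 3 ✓, 4 ✓.
At position 5 the labels are {yellow}, so ¬yellow ∨ green is false there. This is the first violation.

5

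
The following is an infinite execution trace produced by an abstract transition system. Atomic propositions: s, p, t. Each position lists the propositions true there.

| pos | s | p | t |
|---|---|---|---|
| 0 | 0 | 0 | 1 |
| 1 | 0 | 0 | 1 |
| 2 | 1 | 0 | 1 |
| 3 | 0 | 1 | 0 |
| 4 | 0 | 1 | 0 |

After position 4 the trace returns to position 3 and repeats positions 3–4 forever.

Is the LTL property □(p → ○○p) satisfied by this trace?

p → ○○p holds at every position 0..4, and those are all positions ever visited, so □(p → ○○p) holds.
Positions where p holds: 3, 4.
Check ○○p at each: 3→ok, 4→ok.

Yes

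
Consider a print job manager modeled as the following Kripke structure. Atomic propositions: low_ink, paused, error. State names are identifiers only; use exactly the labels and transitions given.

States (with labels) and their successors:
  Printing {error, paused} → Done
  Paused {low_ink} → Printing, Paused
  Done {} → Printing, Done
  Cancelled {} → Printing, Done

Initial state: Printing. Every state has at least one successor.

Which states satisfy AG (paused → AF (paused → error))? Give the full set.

{Printing, Paused, Done, Cancelled}

States satisfying paused → AF (paused → error): {Printing, Paused, Done, Cancelled}.
States satisfying AG (paused → AF (paused → error)): {Printing, Paused, Done, Cancelled}.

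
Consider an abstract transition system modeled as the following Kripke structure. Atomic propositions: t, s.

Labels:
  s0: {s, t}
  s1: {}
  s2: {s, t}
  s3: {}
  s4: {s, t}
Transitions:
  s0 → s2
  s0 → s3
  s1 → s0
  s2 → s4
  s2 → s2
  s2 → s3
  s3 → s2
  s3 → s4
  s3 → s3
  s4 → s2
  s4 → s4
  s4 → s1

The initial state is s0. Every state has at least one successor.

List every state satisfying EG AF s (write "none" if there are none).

{s0, s1, s2, s4}

States satisfying AF s: {s0, s1, s2, s4}.
States satisfying EG AF s: {s0, s1, s2, s4}.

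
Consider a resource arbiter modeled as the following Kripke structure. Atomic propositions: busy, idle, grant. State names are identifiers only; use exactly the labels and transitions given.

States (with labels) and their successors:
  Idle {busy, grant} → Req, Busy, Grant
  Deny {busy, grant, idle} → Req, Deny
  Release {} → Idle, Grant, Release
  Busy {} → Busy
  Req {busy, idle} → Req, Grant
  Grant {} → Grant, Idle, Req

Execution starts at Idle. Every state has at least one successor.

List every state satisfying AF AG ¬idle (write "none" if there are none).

States satisfying AG ¬idle: {Busy}.
States satisfying AF AG ¬idle: {Busy}.

{Busy}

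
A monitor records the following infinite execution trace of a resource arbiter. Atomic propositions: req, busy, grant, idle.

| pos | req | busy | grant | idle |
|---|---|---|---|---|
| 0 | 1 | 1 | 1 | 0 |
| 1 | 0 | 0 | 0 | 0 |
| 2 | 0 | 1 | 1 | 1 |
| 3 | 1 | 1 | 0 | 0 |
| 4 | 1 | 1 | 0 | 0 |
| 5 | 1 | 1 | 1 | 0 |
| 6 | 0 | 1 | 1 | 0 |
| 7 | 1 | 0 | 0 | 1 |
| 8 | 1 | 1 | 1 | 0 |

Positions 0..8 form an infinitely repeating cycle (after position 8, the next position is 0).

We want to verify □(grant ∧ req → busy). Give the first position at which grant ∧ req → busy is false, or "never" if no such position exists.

grant ∧ req → busy holds at every position 0..8, and those are all the positions the trace ever visits, so the invariant □(grant ∧ req → busy) is never violated.

never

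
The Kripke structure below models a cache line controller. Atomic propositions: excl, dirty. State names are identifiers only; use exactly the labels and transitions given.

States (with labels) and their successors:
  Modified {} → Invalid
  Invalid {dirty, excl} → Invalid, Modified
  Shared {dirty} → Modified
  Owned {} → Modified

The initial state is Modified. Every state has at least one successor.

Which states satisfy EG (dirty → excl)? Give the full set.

States satisfying dirty → excl: {Modified, Invalid, Owned}.
States satisfying EG (dirty → excl): {Modified, Invalid, Owned}.

{Modified, Invalid, Owned}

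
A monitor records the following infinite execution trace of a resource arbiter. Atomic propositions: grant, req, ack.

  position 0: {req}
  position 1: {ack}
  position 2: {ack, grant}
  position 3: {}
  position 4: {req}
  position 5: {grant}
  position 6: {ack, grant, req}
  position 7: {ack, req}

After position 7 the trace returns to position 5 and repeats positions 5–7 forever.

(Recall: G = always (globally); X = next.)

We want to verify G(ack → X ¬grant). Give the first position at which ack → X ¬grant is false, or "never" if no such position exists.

Check ack → X ¬grant at each position in order: 0 ✓.
At position 1 the labels are {ack} and the next position 2 has {ack, grant}, so ack → X ¬grant is false there. This is the first violation.

1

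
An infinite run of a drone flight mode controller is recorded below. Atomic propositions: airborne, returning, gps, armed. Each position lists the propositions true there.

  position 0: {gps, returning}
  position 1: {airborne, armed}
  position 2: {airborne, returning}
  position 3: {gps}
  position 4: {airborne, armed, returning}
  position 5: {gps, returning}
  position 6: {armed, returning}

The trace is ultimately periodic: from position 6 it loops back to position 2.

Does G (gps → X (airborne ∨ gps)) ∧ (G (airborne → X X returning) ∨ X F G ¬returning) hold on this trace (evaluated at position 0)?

Violated

gps → X (airborne ∨ gps) must hold at every position from 0 onward. It fails at position 5, so G (gps → X (airborne ∨ gps)) is false.
Positions where gps holds: 0, 3, 5.
Check X (airborne ∨ gps) at each: 0→ok, 3→ok, 5→fails.
At position 0: G (gps → X (airborne ∨ gps)) is false; G (airborne → X X returning) ∨ X F G ¬returning is false; so G (gps → X (airborne ∨ gps)) ∧ (G (airborne → X X returning) ∨ X F G ¬returning) is false.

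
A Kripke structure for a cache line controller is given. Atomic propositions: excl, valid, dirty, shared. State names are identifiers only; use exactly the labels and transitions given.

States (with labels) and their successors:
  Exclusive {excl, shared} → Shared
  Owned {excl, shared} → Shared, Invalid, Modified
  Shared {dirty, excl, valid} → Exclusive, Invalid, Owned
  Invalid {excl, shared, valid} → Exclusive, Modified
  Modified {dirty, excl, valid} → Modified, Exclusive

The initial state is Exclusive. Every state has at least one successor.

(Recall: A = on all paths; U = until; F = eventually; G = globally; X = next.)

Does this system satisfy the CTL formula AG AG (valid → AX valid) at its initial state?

States satisfying AG (valid → AX valid): ∅.
States satisfying AG AG (valid → AX valid): ∅.
Exclusive is reachable from Exclusive and violates AG (valid → AX valid), so AG fails at Exclusive.
Exclusive ∉ Sat(AG AG (valid → AX valid)).

No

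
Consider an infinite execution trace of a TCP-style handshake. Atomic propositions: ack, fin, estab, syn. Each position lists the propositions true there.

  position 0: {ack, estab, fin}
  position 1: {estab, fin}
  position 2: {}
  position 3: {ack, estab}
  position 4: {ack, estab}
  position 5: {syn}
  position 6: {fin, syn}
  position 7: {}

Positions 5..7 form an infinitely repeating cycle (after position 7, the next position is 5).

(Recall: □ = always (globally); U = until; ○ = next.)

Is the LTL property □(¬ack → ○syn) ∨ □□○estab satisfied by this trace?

¬ack → ○syn must hold at every position from 0 onward. It fails at position 1, so □(¬ack → ○syn) is false.
Positions where ¬ack holds: 1, 2, 5, 6, 7.
Check ○syn at each: 1→fails, 2→fails, 5→ok, 6→fails, 7→ok.
□○estab must hold at every position from 0 onward. It fails at position 0, so □□○estab is false.
At position 0: □(¬ack → ○syn) is false; □□○estab is false; so □(¬ack → ○syn) ∨ □□○estab is false.

Does not hold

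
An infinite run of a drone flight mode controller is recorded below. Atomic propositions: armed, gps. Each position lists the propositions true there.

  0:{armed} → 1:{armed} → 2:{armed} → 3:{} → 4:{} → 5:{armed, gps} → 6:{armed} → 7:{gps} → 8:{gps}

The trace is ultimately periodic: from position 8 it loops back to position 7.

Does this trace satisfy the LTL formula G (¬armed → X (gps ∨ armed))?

Does not hold

¬armed → X (gps ∨ armed) must hold at every position from 0 onward. It fails at position 3, so G (¬armed → X (gps ∨ armed)) is false.
Positions where ¬armed holds: 3, 4, 7, 8.
Check X (gps ∨ armed) at each: 3→fails, 4→ok, 7→ok, 8→ok.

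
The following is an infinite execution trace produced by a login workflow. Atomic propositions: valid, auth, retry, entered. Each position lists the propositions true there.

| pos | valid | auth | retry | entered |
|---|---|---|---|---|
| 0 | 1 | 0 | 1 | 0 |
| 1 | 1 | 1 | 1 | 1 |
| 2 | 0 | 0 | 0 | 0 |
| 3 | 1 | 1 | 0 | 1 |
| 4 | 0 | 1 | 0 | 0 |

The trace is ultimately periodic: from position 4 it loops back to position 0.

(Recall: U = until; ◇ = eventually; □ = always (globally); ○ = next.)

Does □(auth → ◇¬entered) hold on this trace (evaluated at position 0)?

Yes

auth → ◇¬entered holds at every position 0..4, and those are all positions ever visited, so □(auth → ◇¬entered) holds.
Positions where auth holds: 1, 3, 4.
Check ◇¬entered at each: 1→ok, 3→ok, 4→ok.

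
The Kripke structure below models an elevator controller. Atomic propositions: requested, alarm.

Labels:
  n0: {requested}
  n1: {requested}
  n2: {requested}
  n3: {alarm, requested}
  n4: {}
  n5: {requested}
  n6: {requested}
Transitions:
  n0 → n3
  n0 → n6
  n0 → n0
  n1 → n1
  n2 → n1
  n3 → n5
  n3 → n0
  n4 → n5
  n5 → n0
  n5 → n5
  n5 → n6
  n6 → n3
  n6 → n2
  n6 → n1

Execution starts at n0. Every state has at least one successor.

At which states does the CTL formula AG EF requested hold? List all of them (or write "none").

States satisfying EF requested: {n0, n1, n2, n3, n4, n5, n6}.
States satisfying AG EF requested: {n0, n1, n2, n3, n4, n5, n6}.

{n0, n1, n2, n3, n4, n5, n6}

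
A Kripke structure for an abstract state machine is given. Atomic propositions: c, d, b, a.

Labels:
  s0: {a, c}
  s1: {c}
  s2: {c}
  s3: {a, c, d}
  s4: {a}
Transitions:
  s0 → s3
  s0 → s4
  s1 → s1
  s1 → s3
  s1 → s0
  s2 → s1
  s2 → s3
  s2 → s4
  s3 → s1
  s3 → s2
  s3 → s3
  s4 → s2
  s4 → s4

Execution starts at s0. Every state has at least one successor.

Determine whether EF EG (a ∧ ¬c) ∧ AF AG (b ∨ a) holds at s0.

States satisfying EG (a ∧ ¬c): {s4}.
States satisfying EF EG (a ∧ ¬c): {s0, s1, s2, s3, s4}.
States satisfying AG (b ∨ a): ∅.
States satisfying AF AG (b ∨ a): ∅.
States satisfying EF EG (a ∧ ¬c) ∧ AF AG (b ∨ a): ∅.
s0 ∉ Sat(EF EG (a ∧ ¬c) ∧ AF AG (b ∨ a)).

No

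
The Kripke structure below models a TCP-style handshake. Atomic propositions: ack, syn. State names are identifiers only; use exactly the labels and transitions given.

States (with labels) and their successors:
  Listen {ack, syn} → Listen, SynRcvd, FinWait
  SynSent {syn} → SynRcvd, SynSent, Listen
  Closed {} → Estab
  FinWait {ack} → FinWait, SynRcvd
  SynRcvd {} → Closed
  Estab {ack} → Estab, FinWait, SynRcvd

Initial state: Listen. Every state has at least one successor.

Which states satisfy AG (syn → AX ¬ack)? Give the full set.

States satisfying syn → AX ¬ack: {Closed, FinWait, SynRcvd, Estab}.
States satisfying AG (syn → AX ¬ack): {Closed, FinWait, SynRcvd, Estab}.

{Closed, FinWait, SynRcvd, Estab}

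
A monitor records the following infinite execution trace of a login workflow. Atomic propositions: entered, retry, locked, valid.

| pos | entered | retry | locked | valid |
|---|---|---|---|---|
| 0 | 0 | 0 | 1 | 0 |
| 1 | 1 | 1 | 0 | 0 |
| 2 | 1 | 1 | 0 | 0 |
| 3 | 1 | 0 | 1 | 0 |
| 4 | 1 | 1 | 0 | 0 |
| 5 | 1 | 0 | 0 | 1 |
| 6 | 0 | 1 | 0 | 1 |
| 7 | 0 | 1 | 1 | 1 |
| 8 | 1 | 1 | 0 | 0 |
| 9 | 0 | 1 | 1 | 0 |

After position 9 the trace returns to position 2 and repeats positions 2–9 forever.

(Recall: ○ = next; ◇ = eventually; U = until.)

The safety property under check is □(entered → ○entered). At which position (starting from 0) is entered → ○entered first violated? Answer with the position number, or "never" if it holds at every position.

5

Check entered → ○entered at each position in order: 0 ✓, 1 ✓, 2 ✓, 3 ✓, 4 ✓.
At position 5 the labels are {entered, valid} and the next position 6 has {retry, valid}, so entered → ○entered is false there. This is the first violation.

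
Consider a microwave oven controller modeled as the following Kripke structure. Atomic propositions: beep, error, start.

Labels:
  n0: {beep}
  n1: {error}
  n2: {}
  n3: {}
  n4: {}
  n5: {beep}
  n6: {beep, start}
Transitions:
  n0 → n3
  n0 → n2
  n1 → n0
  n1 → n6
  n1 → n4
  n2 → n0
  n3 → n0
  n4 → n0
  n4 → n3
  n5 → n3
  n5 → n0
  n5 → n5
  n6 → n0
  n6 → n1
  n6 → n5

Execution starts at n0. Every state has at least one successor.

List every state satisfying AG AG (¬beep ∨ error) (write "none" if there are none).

none

States satisfying AG (¬beep ∨ error): ∅.
States satisfying AG AG (¬beep ∨ error): ∅.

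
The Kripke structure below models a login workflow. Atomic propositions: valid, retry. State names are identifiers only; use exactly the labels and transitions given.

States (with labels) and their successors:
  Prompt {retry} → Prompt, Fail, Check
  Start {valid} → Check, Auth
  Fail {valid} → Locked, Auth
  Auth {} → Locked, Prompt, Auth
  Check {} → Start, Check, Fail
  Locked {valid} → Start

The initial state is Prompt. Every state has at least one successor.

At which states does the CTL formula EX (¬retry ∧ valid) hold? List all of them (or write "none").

States satisfying ¬retry ∧ valid: {Start, Fail, Locked}.
States satisfying EX (¬retry ∧ valid): {Prompt, Fail, Auth, Check, Locked}.

{Prompt, Fail, Auth, Check, Locked}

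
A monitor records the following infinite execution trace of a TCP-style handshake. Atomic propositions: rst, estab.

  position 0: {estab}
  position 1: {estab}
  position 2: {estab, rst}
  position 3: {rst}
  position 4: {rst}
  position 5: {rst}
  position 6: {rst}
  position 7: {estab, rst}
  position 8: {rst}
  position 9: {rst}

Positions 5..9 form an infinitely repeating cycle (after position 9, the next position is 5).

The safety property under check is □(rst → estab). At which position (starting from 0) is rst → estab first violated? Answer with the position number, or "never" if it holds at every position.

3

Check rst → estab at each position in order: 0 ✓, 1 ✓, 2 ✓.
At position 3 the labels are {rst}, so rst → estab is false there. This is the first violation.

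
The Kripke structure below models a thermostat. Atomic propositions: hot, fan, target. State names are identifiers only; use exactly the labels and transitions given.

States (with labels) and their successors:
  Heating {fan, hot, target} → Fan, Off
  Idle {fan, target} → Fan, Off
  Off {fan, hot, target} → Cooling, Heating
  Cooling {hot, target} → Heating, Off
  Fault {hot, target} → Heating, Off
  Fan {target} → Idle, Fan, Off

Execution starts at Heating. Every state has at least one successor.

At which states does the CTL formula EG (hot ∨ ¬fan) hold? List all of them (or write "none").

{Heating, Off, Cooling, Fault, Fan}

States satisfying hot ∨ ¬fan: {Heating, Off, Cooling, Fault, Fan}.
States satisfying EG (hot ∨ ¬fan): {Heating, Off, Cooling, Fault, Fan}.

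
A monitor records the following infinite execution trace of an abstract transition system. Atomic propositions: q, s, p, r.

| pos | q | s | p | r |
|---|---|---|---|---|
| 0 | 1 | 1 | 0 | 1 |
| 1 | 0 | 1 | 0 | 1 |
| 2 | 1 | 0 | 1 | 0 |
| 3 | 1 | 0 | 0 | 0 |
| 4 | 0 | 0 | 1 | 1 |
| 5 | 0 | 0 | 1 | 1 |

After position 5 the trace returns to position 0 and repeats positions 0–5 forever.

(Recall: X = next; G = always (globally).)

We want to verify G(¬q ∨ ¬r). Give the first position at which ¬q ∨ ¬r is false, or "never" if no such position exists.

At position 0 the labels are {q, r, s}, so ¬q ∨ ¬r is false there. This is the first violation.

0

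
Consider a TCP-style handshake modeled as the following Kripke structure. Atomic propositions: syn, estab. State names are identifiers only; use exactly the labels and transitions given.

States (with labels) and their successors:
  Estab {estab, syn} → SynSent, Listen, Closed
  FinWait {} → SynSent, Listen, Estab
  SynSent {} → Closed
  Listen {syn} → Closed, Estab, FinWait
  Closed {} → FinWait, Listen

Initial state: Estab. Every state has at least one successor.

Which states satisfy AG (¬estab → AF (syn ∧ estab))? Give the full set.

States satisfying ¬estab → AF (syn ∧ estab): {Estab}.
States satisfying AG (¬estab → AF (syn ∧ estab)): ∅.

none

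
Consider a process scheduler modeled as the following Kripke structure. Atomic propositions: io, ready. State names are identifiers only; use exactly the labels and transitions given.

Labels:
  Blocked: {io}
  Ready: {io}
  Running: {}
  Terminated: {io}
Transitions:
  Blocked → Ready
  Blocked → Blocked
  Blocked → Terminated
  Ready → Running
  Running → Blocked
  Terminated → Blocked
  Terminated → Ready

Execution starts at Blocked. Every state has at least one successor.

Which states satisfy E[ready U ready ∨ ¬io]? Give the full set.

{Running}

States satisfying ready: ∅.
States satisfying ready ∨ ¬io: {Running}.
States satisfying E[ready U ready ∨ ¬io]: {Running}.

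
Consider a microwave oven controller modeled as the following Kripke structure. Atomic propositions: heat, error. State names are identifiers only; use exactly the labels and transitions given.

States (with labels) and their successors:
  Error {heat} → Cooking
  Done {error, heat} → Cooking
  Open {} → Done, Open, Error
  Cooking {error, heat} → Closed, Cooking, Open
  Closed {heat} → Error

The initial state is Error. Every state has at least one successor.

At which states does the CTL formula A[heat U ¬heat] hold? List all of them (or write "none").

{Open}

States satisfying heat: {Error, Done, Cooking, Closed}.
States satisfying ¬heat: {Open}.
States satisfying A[heat U ¬heat]: {Open}.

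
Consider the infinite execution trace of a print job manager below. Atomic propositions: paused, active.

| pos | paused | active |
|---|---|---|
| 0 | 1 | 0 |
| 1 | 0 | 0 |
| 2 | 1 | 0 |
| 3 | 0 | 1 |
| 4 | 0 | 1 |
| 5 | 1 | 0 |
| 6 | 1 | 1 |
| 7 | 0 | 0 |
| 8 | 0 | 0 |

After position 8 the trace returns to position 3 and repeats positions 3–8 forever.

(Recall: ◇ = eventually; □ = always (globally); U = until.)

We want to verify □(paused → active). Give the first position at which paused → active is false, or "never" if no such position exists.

At position 0 the labels are {paused}, so paused → active is false there. This is the first violation.

0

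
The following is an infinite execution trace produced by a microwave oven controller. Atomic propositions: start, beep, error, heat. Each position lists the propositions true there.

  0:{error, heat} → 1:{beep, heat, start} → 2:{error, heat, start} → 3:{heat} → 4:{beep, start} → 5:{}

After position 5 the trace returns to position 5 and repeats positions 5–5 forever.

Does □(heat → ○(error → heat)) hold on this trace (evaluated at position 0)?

Yes

heat → ○(error → heat) holds at every position 0..5, and those are all positions ever visited, so □(heat → ○(error → heat)) holds.
Positions where heat holds: 0, 1, 2, 3.
Check ○(error → heat) at each: 0→ok, 1→ok, 2→ok, 3→ok.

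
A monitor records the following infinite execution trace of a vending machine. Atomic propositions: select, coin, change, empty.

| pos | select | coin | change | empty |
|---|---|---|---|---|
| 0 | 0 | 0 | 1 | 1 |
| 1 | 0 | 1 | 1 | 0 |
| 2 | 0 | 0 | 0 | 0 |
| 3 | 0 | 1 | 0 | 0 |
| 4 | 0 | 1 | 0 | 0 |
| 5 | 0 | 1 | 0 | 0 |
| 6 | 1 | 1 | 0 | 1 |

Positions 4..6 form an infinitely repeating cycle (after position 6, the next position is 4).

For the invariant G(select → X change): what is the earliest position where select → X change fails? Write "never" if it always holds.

Check select → X change at each position in order: 0 ✓, 1 ✓, 2 ✓, 3 ✓, 4 ✓, 5 ✓.
At position 6 the labels are {coin, empty, select} and the next position 4 has {coin}, so select → X change is false there. This is the first violation.

6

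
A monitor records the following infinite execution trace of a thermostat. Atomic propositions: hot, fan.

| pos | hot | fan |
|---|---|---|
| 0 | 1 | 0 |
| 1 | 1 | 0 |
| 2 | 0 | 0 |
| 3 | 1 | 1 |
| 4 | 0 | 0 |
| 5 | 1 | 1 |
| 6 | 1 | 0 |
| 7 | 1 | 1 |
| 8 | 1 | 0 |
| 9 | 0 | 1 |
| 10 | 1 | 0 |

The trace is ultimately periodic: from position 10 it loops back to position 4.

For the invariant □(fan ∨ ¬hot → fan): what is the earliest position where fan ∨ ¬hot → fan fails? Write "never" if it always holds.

Check fan ∨ ¬hot → fan at each position in order: 0 ✓, 1 ✓.
At position 2 the labels are {}, so fan ∨ ¬hot → fan is false there. This is the first violation.

2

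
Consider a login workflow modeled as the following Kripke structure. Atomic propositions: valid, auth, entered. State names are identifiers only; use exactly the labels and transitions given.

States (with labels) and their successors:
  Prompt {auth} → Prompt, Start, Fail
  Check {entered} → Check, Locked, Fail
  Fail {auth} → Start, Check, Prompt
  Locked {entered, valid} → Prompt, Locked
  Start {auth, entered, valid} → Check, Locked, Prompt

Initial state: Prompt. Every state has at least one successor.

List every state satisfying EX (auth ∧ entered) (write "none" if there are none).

{Prompt, Fail}

States satisfying auth ∧ entered: {Start}.
States satisfying EX (auth ∧ entered): {Prompt, Fail}.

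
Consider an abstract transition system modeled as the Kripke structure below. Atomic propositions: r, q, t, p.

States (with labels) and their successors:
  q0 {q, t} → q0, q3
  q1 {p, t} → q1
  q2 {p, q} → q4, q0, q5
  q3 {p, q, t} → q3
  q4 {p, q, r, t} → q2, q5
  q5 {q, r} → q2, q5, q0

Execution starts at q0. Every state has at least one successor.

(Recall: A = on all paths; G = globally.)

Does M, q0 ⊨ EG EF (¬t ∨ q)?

Holds

States satisfying EF (¬t ∨ q): {q0, q2, q3, q4, q5}.
States satisfying EG EF (¬t ∨ q): {q0, q2, q3, q4, q5}.
q0 ∈ Sat(EG EF (¬t ∨ q)).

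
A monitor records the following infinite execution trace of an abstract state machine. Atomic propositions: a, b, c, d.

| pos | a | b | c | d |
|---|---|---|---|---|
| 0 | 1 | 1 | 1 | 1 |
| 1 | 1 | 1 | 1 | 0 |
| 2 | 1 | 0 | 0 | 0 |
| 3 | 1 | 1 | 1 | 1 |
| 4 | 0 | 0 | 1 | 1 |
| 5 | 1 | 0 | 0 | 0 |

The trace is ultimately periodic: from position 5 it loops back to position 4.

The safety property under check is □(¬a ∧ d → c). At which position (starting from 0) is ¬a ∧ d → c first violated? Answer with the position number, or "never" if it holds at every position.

¬a ∧ d → c holds at every position 0..5, and those are all the positions the trace ever visits, so the invariant □(¬a ∧ d → c) is never violated.

never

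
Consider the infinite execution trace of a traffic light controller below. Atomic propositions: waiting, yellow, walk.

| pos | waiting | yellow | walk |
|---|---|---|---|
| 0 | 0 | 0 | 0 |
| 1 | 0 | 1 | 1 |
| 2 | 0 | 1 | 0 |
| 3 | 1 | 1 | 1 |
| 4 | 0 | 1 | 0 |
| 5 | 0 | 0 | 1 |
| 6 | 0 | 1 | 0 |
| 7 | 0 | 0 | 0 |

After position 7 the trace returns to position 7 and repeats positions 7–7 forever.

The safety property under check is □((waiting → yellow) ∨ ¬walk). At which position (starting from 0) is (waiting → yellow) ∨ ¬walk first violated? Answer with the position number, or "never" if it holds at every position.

(waiting → yellow) ∨ ¬walk holds at every position 0..7, and those are all the positions the trace ever visits, so the invariant □((waiting → yellow) ∨ ¬walk) is never violated.

never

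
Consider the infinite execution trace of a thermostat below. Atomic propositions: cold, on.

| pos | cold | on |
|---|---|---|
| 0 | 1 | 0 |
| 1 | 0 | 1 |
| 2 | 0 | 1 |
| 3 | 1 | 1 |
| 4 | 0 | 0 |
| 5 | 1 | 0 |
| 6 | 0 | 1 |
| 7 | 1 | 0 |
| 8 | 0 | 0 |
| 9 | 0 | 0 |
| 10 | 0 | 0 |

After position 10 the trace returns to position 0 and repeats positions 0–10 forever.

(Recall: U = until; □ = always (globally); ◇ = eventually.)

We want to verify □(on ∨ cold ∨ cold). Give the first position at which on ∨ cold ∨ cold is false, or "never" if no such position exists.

4

Check on ∨ cold ∨ cold at each position in order: 0 ✓, 1 ✓, 2 ✓, 3 ✓.
At position 4 the labels are {}, so on ∨ cold ∨ cold is false there. This is the first violation.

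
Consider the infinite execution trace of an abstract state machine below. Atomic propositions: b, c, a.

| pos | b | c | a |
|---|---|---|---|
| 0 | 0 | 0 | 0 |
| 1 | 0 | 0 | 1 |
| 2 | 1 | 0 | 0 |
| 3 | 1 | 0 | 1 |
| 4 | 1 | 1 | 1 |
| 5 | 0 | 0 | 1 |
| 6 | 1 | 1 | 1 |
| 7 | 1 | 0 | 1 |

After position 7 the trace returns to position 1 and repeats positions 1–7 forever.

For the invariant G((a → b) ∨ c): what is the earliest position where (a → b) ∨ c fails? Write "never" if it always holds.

1

Check (a → b) ∨ c at each position in order: 0 ✓.
At position 1 the labels are {a}, so (a → b) ∨ c is false there. This is the first violation.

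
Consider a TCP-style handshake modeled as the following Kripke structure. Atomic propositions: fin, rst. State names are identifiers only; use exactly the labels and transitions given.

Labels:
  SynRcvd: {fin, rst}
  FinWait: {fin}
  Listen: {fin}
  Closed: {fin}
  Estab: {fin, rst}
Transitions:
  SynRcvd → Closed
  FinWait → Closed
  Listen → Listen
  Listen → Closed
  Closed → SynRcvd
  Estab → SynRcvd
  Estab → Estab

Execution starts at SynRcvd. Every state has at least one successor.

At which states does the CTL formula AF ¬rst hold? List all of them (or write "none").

{SynRcvd, FinWait, Listen, Closed}

States satisfying ¬rst: {FinWait, Listen, Closed}.
States satisfying AF ¬rst: {SynRcvd, FinWait, Listen, Closed}.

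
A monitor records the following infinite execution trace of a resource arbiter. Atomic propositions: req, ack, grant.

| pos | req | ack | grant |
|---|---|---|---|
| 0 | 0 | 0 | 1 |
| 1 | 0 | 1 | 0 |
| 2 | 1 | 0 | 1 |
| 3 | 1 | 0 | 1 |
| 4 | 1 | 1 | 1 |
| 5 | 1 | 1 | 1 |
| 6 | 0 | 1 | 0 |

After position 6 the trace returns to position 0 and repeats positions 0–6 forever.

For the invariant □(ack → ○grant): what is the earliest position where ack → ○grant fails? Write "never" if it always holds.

Check ack → ○grant at each position in order: 0 ✓, 1 ✓, 2 ✓, 3 ✓, 4 ✓.
At position 5 the labels are {ack, grant, req} and the next position 6 has {ack}, so ack → ○grant is false there. This is the first violation.

5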